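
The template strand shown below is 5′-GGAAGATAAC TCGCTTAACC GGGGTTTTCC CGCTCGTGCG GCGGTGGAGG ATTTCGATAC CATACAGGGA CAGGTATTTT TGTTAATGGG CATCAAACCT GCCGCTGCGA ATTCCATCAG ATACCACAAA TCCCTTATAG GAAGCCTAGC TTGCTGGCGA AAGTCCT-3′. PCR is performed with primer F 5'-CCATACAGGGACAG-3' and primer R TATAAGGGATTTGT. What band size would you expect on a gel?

The forward primer matches the template at positions 60–73.
Taking the reverse complement of TATAAGGGATTTGT gives ACAAATCCCTTATA, found at positions 126–139 on the template; the primer anneals here to the top strand with its 3' end pointing upstream.
Product length = (reverse-primer end) − (forward-primer start) + 1 = 139 − 60 + 1 = 80 bp.

80 bp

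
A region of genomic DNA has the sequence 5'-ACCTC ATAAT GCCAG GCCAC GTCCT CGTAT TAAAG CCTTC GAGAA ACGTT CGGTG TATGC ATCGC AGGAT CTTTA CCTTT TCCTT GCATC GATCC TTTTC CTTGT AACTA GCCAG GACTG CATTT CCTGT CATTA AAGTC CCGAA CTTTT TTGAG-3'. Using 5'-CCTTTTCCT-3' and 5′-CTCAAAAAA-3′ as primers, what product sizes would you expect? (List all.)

80 bp, 62 bp

The forward primer CCTTTTCCT matches the top strand at positions 76–84, 94–102.
The reverse primer's reverse complement is TTTTTTGAG, matching at positions 147–155.
Each forward site pairs with the reverse site to give a product ending at position 155: sizes 80, 62 bp.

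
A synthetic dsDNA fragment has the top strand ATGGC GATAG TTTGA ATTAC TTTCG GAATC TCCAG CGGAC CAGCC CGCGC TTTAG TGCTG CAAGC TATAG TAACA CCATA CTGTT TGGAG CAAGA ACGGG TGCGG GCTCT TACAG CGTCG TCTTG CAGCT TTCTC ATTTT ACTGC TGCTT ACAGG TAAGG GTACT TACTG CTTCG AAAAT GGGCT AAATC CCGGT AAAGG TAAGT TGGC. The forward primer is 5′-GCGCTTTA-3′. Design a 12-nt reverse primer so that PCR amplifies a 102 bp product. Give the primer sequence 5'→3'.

The forward primer binds at positions 47–54, so a 102 bp product ends at position 47 + 102 − 1 = 148.
The reverse primer anneals to the top strand over positions 137–148, i.e. to TTTTACTGCTGC.
Its sequence written 5'→3' is the reverse complement: GCAGCAGTAAAA.

5'-GCAGCAGTAAAA-3'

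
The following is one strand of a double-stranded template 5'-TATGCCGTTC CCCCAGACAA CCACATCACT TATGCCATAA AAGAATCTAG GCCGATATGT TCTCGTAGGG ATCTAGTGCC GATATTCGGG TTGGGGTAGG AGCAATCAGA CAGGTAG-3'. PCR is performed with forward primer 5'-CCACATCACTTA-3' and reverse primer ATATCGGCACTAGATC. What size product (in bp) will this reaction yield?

The forward primer matches the template at positions 21–32.
Taking the reverse complement of ATATCGGCACTAGATC gives GATCTAGTGCCGATAT, found at positions 70–85 on the template; the primer anneals here to the top strand with its 3' end pointing upstream.
Amplicon spans positions 21–85: 65 bp.

65 bp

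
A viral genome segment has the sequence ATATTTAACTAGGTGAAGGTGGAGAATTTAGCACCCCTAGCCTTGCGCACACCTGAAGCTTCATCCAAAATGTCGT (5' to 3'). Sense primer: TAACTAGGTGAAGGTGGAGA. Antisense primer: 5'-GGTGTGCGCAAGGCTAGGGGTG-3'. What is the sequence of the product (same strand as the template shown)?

5'-TAACTAGGTGAAGGTGGAGAATTTAGCACCCCTAGCCTTGCGCACACC-3'

Forward primer TAACTAGGTGAAGGTGGAGA is found on the top strand at positions 6–25.
Reverse complement of the reverse primer: CACCCCTAGCCTTGCGCACACC. This occurs on the top strand at positions 32–53.
The product is the template from position 6 through 53 (48 bp).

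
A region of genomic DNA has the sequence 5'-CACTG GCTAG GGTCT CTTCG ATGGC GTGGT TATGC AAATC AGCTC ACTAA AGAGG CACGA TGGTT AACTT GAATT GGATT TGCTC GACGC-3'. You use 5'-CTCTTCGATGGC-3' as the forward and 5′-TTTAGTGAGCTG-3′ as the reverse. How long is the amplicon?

38 bp

The forward primer matches the template at positions 14–25.
Reverse complement of the reverse primer: CAGCTCACTAAA. This occurs on the top strand at positions 40–51.
Product length = (reverse-primer end) − (forward-primer start) + 1 = 51 − 14 + 1 = 38 bp.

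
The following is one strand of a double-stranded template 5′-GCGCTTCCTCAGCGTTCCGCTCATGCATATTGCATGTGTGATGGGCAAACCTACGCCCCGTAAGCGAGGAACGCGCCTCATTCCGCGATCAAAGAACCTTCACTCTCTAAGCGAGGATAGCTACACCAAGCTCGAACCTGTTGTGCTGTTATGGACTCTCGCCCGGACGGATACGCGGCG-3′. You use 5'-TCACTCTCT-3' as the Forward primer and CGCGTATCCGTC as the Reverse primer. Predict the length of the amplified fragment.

The forward primer matches the template at positions 100–108.
Reverse complement of the reverse primer: GACGGATACGCG. This occurs on the top strand at positions 166–177.
Amplicon spans positions 100–177: 78 bp.

78 bp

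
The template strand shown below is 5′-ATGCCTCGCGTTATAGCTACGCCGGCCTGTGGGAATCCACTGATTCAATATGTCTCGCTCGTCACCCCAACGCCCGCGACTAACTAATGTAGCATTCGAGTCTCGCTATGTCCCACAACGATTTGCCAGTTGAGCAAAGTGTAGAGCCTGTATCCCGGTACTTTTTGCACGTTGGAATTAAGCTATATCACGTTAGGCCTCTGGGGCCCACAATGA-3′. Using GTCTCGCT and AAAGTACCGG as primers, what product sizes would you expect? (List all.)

The forward primer GTCTCGCT matches the top strand at positions 52–59, 100–107.
The reverse primer's reverse complement is CCGGTACTTT, matching at positions 155–164.
Each forward site pairs with the reverse site to give a product ending at position 164: sizes 113, 65 bp.

113 bp, 65 bp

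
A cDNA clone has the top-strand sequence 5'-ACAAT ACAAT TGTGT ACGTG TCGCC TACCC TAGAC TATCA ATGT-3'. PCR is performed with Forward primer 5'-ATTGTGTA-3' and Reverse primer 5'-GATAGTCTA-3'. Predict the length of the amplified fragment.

The forward primer matches the template at positions 9–16.
The reverse primer's reverse complement is TAGACTATC, which matches the template at positions 31–39.
The product runs from position 9 to position 39, so its length is 39 − 9 + 1 = 31 bp.

31 bp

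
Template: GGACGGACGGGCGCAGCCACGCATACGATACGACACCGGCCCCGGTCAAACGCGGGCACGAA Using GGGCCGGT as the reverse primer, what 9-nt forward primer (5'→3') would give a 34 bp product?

5'-GGGCGCAGC-3'

The reverse primer's reverse complement ACCGGCCC matches the template at positions 35–42, so the product ends at position 42.
A 34 bp product then starts at position 42 − 34 + 1 = 9.
The forward primer is identical to the top strand there: GGGCGCAGC.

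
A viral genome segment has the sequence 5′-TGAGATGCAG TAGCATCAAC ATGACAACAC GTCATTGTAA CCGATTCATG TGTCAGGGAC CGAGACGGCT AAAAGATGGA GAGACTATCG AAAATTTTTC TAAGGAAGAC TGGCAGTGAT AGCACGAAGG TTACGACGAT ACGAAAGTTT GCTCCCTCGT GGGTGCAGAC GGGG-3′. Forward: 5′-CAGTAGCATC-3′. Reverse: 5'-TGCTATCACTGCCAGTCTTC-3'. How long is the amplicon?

117 bp

The forward primer matches the template at positions 8–17.
Reverse complement of the reverse primer: GAAGACTGGCAGTGATAGCA. This occurs on the top strand at positions 105–124.
The product runs from position 8 to position 124, so its length is 124 − 8 + 1 = 117 bp.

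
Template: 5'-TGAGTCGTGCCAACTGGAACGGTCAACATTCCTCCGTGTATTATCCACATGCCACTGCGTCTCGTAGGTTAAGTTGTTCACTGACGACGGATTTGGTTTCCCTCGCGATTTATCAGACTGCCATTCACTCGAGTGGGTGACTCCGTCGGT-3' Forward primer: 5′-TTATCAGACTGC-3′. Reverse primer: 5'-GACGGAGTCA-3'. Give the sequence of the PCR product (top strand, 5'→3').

5'-TTATCAGACTGCCATTCACTCGAGTGGGTGACTCCGTC-3'

Forward primer TTATCAGACTGC is found on the top strand at positions 110–121.
The reverse primer's reverse complement is TGACTCCGTC, which matches the template at positions 138–147.
The product is the template from position 110 through 147 (38 bp).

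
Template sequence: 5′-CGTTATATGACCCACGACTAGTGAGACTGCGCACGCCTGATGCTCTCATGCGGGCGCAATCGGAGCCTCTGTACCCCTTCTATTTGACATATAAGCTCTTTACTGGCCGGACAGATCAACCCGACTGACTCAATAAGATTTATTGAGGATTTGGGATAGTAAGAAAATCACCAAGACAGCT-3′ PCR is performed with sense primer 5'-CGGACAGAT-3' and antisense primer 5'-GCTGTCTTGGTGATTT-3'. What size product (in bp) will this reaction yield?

73 bp

Scanning the template, CGGACAGAT occurs at positions 108–116; this primer anneals to the bottom strand there with its 3' end pointing downstream.
Reverse complement of the reverse primer: AAATCACCAAGACAGC. This occurs on the top strand at positions 165–180.
Product length = (reverse-primer end) − (forward-primer start) + 1 = 180 − 108 + 1 = 73 bp.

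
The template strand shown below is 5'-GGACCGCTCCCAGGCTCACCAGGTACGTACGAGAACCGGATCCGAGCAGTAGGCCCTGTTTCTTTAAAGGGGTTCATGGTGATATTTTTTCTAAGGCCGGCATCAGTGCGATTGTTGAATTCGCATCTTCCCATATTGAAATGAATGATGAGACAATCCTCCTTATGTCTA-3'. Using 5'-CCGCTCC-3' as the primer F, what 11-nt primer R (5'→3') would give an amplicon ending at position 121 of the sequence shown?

5'-AATTCAACAAT-3'

The forward primer binds at positions 4–10; the product's 3' end on the top strand is position 121.
The reverse primer anneals to the top strand over positions 111–121, i.e. to ATTGTTGAATT.
Its sequence written 5'→3' is the reverse complement: AATTCAACAAT.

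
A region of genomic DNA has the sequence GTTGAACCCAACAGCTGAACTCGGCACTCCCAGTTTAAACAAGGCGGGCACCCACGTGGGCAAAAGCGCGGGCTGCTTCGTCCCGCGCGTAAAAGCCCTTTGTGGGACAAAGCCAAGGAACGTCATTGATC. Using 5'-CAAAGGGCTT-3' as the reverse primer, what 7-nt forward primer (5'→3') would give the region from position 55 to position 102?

5'-CGTGGGC-3'

The reverse primer's reverse complement AAGCCCTTTG matches the template at positions 93–102; the product starts at position 55.
The forward primer is identical to the top strand over positions 55–61: CGTGGGC.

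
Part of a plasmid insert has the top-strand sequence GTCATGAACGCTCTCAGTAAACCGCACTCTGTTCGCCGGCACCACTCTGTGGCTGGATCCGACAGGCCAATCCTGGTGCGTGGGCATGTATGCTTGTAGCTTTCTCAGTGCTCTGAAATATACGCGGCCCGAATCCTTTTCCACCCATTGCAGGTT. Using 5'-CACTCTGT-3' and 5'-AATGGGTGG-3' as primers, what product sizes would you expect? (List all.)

The forward primer CACTCTGT matches the top strand at positions 25–32, 43–50.
The reverse primer's reverse complement is CCACCCATT, matching at positions 141–149.
Each forward site pairs with the reverse site to give a product ending at position 149: sizes 125, 107 bp.

125 bp, 107 bp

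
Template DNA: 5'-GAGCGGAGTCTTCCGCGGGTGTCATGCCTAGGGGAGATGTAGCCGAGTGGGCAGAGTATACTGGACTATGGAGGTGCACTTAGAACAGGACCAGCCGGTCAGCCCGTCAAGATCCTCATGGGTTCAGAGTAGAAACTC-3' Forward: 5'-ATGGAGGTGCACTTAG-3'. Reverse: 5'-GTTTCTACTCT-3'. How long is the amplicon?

Scanning the template, ATGGAGGTGCACTTAG occurs at positions 68–83; this primer anneals to the bottom strand there with its 3' end pointing downstream.
The reverse primer's reverse complement is AGAGTAGAAAC, which matches the template at positions 126–136.
The product runs from position 68 to position 136, so its length is 136 − 68 + 1 = 69 bp.

69 bp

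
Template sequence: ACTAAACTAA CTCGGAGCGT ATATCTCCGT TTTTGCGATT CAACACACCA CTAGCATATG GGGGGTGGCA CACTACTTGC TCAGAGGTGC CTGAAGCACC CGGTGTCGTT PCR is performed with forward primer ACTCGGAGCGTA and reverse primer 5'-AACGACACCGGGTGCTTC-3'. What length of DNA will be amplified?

The forward primer matches the template at positions 10–21.
Reverse complement of the reverse primer: GAAGCACCCGGTGTCGTT. This occurs on the top strand at positions 93–110.
Product length = (reverse-primer end) − (forward-primer start) + 1 = 110 − 10 + 1 = 101 bp.

101 bp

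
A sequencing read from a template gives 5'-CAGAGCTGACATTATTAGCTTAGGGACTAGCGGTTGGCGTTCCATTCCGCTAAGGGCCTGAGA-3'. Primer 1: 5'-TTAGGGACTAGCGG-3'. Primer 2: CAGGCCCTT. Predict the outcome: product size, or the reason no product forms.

Primer 1 (TTAGGGACTAGCGG) matches the top strand at positions 20–33; it acts as a forward primer.
Primer 2's reverse complement is AAGGGCCTG, matching the top strand at positions 52–60; it acts as a reverse primer.
The 3' ends face each other across positions 20–60, giving a 41 bp product.

Yes — a 41 bp product.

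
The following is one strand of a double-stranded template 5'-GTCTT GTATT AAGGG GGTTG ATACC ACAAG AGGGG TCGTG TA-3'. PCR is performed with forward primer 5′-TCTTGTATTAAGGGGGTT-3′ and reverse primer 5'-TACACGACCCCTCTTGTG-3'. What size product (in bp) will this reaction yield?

41 bp

Scanning the template, TCTTGTATTAAGGGGGTT occurs at positions 2–19; this primer anneals to the bottom strand there with its 3' end pointing downstream.
Reverse complement of the reverse primer: CACAAGAGGGGTCGTGTA. This occurs on the top strand at positions 25–42.
The product runs from position 2 to position 42, so its length is 42 − 2 + 1 = 41 bp.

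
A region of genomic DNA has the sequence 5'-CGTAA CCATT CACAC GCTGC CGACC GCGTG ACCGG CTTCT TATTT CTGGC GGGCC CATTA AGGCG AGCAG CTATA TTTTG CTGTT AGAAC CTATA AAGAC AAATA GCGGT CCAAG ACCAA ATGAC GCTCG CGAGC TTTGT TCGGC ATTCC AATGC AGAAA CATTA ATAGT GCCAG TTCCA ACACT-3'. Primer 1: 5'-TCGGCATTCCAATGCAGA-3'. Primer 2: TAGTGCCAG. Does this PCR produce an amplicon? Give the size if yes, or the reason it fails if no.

No product — both primers anneal to the same strand and extend in the same direction.

Primer 1 (TCGGCATTCCAATGCAGA) matches the top strand at positions 141–158 (3' end points downstream).
Primer 2 (TAGTGCCAG) also matches the top strand directly, at positions 167–175 — its reverse complement CTGGCACTA is not present.
Both primers anneal to the bottom strand with 3' ends pointing the same way, so neither can prime synthesis back toward the other.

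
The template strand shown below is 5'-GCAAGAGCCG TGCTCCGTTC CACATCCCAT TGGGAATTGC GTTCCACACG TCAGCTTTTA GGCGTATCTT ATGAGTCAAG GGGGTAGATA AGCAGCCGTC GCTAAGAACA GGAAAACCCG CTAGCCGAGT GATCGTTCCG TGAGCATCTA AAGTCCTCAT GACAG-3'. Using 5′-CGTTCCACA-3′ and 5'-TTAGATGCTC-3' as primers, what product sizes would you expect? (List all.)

136 bp, 112 bp

The forward primer CGTTCCACA matches the top strand at positions 16–24, 40–48.
The reverse primer's reverse complement is GAGCATCTAA, matching at positions 142–151.
Each forward site pairs with the reverse site to give a product ending at position 151: sizes 136, 112 bp.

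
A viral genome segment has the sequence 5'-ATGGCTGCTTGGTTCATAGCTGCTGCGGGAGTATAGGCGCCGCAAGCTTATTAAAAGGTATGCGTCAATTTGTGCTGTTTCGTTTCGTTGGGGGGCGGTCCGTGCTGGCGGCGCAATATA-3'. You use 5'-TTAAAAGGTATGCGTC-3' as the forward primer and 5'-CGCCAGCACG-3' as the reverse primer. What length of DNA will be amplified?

The forward primer matches the template at positions 51–66.
Reverse complement of the reverse primer: CGTGCTGGCG. This occurs on the top strand at positions 101–110.
Product length = (reverse-primer end) − (forward-primer start) + 1 = 110 − 51 + 1 = 60 bp.

60 bp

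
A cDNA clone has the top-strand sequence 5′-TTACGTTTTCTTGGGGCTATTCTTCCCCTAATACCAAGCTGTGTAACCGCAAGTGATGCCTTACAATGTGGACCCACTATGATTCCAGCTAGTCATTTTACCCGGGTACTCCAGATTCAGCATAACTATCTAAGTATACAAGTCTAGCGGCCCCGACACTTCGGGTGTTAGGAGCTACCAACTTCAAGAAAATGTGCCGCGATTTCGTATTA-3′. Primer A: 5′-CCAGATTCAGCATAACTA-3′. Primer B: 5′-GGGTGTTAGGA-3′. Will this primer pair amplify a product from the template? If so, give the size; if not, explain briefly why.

Primer A (CCAGATTCAGCATAACTA) matches the top strand at positions 111–128 (3' end points downstream).
Primer B (GGGTGTTAGGA) also matches the top strand directly, at positions 163–173 — its reverse complement TCCTAACACCC is not present.
Both primers anneal to the bottom strand with 3' ends pointing the same way, so neither can prime synthesis back toward the other.

No product — both primers anneal to the same strand and extend in the same direction.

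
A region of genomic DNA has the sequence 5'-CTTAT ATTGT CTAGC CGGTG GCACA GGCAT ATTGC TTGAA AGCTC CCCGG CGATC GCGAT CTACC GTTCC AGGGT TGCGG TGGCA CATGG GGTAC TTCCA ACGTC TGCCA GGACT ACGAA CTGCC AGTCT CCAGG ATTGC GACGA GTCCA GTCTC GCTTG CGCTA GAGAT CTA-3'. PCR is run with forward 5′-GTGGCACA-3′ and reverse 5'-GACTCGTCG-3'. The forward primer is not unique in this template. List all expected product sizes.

The forward primer GTGGCACA matches the top strand at positions 18–25, 80–87.
The reverse primer's reverse complement is CGACGAGTC, matching at positions 140–148.
Each forward site pairs with the reverse site to give a product ending at position 148: sizes 131, 69 bp.

131 bp, 69 bp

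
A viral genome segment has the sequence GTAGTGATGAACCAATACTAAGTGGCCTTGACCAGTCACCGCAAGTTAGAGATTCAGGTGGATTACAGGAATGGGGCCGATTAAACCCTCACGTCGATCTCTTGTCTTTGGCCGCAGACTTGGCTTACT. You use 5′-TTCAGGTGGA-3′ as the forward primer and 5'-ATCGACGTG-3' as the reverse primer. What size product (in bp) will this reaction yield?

Forward primer TTCAGGTGGA is found on the top strand at positions 53–62.
Reverse complement of the reverse primer: CACGTCGAT. This occurs on the top strand at positions 90–98.
Amplicon spans positions 53–98: 46 bp.

46 bp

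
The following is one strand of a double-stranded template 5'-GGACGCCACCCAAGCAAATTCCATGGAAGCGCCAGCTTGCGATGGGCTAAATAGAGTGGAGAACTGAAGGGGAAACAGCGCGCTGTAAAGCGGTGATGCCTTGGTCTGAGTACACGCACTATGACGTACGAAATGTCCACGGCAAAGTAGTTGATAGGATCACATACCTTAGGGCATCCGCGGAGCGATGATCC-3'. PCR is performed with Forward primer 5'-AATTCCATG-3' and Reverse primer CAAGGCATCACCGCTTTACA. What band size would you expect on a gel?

87 bp

Scanning the template, AATTCCATG occurs at positions 17–25; this primer anneals to the bottom strand there with its 3' end pointing downstream.
Taking the reverse complement of CAAGGCATCACCGCTTTACA gives TGTAAAGCGGTGATGCCTTG, found at positions 84–103 on the template; the primer anneals here to the top strand with its 3' end pointing upstream.
Product length = (reverse-primer end) − (forward-primer start) + 1 = 103 − 17 + 1 = 87 bp.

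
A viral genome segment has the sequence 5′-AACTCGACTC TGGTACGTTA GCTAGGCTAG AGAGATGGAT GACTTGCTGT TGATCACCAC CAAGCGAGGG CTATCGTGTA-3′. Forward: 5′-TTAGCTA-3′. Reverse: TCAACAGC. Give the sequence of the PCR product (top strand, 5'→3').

Scanning the template, TTAGCTA occurs at positions 18–24; this primer anneals to the bottom strand there with its 3' end pointing downstream.
The reverse primer's reverse complement is GCTGTTGA, which matches the template at positions 46–53.
The product is the template from position 18 through 53 (36 bp).

5'-TTAGCTAGGCTAGAGAGATGGATGACTTGCTGTTGA-3'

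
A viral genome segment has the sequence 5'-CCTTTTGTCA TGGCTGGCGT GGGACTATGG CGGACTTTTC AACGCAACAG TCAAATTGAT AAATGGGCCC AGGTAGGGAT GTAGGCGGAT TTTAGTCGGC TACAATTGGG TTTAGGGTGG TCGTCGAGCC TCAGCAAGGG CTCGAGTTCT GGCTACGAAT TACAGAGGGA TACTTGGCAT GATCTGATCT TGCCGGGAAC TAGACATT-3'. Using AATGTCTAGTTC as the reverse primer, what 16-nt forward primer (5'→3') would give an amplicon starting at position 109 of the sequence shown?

The reverse primer's reverse complement GAACTAGACATT matches the template at positions 197–208; the product starts at position 109.
The forward primer is identical to the top strand over positions 109–124: GGTTTAGGGTGGTCGT.

5'-GGTTTAGGGTGGTCGT-3'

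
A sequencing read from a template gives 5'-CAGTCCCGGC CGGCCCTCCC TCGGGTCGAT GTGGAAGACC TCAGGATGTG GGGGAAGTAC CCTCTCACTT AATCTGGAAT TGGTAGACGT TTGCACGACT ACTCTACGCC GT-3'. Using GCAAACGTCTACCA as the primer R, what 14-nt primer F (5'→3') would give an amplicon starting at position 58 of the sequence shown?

The reverse primer's reverse complement TGGTAGACGTTTGC matches the template at positions 81–94; the product starts at position 58.
The forward primer is identical to the top strand over positions 58–71: TACCCTCTCACTTA.

5'-TACCCTCTCACTTA-3'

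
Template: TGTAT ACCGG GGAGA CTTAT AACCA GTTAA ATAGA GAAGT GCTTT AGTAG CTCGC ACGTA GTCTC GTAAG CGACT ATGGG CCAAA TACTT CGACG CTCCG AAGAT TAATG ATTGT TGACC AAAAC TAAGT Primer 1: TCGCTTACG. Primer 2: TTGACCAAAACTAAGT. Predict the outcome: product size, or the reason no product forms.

No product — the primers' 3' ends point away from each other.

Primer 1 (TCGCTTACG) has reverse complement CGTAAGCGA, which matches the top strand at positions 65–73; primer 1 anneals to the top strand there with its 3' end pointing upstream toward position 65.
Primer 2 (TTGACCAAAACTAAGT) matches the top strand directly at positions 115–130; it anneals to the bottom strand with its 3' end pointing downstream toward position 130.
The 3' ends diverge (primer 1 extends toward position 1, primer 2 toward position 130), so the primers never converge on a shared product.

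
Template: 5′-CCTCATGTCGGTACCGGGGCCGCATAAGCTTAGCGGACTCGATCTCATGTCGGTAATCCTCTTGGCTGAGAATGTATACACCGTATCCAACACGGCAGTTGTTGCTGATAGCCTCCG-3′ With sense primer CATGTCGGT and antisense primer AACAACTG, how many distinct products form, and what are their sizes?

Two products: 100 bp, 58 bp

The forward primer CATGTCGGT matches the top strand at positions 4–12, 46–54.
The reverse primer's reverse complement is CAGTTGTT, matching at positions 96–103.
Each forward site pairs with the reverse site to give a product ending at position 103: sizes 100, 58 bp.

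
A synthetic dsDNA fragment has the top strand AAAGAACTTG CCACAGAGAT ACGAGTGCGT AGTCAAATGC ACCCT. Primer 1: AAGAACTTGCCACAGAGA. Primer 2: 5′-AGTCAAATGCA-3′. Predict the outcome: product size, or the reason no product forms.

Primer 1 (AAGAACTTGCCACAGAGA) matches the top strand at positions 2–19 (3' end points downstream).
Primer 2 (AGTCAAATGCA) also matches the top strand directly, at positions 31–41 — its reverse complement TGCATTTGACT is not present.
Both primers anneal to the bottom strand with 3' ends pointing the same way, so neither can prime synthesis back toward the other.

No product — both primers anneal to the same strand and extend in the same direction.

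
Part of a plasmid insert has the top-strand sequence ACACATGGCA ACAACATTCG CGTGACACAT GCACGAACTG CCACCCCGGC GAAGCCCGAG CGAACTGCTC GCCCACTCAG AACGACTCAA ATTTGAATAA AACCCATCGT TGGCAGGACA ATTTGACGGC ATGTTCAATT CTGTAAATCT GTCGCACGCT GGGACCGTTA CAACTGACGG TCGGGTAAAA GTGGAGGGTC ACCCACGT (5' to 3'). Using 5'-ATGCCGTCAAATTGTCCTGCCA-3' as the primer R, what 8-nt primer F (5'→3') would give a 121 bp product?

5'-CAACATTC-3'

The reverse primer's reverse complement TGGCAGGACAATTTGACGGCAT matches the template at positions 111–132, so the product ends at position 132.
A 121 bp product then starts at position 132 − 121 + 1 = 12.
The forward primer is identical to the top strand there: CAACATTC.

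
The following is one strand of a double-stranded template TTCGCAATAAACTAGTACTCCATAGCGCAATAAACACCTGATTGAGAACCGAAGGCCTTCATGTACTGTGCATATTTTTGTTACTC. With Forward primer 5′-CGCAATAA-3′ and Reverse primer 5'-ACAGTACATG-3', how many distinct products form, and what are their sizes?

The forward primer CGCAATAA matches the top strand at positions 3–10, 26–33.
The reverse primer's reverse complement is CATGTACTGT, matching at positions 60–69.
Each forward site pairs with the reverse site to give a product ending at position 69: sizes 67, 44 bp.

Two products: 67 bp, 44 bp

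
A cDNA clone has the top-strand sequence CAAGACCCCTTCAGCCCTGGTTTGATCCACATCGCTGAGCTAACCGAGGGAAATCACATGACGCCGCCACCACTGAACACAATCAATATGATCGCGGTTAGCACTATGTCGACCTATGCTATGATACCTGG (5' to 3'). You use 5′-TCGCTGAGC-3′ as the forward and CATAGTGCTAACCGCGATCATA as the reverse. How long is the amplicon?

77 bp

Forward primer TCGCTGAGC is found on the top strand at positions 32–40.
The reverse primer's reverse complement is TATGATCGCGGTTAGCACTATG, which matches the template at positions 87–108.
Amplicon spans positions 32–108: 77 bp.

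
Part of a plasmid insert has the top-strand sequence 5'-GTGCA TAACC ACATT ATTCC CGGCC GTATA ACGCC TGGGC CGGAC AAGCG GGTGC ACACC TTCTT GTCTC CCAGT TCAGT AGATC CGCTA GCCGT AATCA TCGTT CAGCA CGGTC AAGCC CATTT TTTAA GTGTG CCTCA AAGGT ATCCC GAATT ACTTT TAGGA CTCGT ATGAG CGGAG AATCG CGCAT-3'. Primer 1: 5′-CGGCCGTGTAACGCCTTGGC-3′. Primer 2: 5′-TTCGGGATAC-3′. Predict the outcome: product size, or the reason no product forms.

Primer 1 (CGGCCGTGTAACGCCTTGGC) does not match the top strand, and its reverse complement GCCAAGGCGTTACACGGCCG does not match either.
With no annealing site for primer 1, no amplification occurs.

No product — primer 1 has no binding site in the template.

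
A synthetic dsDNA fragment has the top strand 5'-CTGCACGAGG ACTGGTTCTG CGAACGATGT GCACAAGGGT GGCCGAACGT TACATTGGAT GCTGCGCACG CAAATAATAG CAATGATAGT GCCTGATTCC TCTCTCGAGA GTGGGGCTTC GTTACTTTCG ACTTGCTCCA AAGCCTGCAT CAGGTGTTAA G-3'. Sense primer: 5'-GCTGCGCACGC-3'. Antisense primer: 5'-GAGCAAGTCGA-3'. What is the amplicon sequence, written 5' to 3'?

Forward primer GCTGCGCACGC is found on the top strand at positions 61–71.
Taking the reverse complement of GAGCAAGTCGA gives TCGACTTGCTC, found at positions 128–138 on the template; the primer anneals here to the top strand with its 3' end pointing upstream.
The product is the template from position 61 through 138 (78 bp).

5'-GCTGCGCACGCAAATAATAGCAATGATAGTGCCTGATTCCTCTCTCGAGAGTGGGGCTTCGTTACTTTCGACTTGCTC-3'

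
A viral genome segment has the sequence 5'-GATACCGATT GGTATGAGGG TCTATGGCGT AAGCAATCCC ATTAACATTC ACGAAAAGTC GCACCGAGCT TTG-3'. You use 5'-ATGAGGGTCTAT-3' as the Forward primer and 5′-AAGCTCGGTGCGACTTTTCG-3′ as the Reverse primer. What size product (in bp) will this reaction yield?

58 bp

Scanning the template, ATGAGGGTCTAT occurs at positions 14–25; this primer anneals to the bottom strand there with its 3' end pointing downstream.
The reverse primer's reverse complement is CGAAAAGTCGCACCGAGCTT, which matches the template at positions 52–71.
Amplicon spans positions 14–71: 58 bp.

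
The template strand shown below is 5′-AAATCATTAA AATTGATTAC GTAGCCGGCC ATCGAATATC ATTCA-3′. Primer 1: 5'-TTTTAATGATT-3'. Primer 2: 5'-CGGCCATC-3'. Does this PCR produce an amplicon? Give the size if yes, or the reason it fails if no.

No product — the primers' 3' ends point away from each other.

Primer 1 (TTTTAATGATT) has reverse complement AATCATTAAAA, which matches the top strand at positions 2–12; primer 1 anneals to the top strand there with its 3' end pointing upstream toward position 2.
Primer 2 (CGGCCATC) matches the top strand directly at positions 26–33; it anneals to the bottom strand with its 3' end pointing downstream toward position 33.
The 3' ends diverge (primer 1 extends toward position 1, primer 2 toward position 45), so the primers never converge on a shared product.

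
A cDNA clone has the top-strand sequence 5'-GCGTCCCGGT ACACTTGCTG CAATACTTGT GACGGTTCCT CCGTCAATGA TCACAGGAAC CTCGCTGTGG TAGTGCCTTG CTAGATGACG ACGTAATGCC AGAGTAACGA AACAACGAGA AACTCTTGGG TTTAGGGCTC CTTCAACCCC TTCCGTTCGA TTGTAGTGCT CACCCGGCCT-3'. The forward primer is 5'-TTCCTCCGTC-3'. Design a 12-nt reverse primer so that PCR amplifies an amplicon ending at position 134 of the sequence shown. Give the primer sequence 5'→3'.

The forward primer binds at positions 36–45; the product's 3' end on the top strand is position 134.
The reverse primer anneals to the top strand over positions 123–134, i.e. to CTCTTGGGTTTA.
Its sequence written 5'→3' is the reverse complement: TAAACCCAAGAG.

5'-TAAACCCAAGAG-3'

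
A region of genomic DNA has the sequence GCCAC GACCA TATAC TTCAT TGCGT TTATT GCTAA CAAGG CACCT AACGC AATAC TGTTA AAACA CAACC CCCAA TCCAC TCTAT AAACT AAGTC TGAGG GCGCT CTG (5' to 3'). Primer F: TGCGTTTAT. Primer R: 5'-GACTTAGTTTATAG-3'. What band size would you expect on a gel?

75 bp

The forward primer matches the template at positions 21–29.
Reverse complement of the reverse primer: CTATAAACTAAGTC. This occurs on the top strand at positions 82–95.
The product runs from position 21 to position 95, so its length is 95 − 21 + 1 = 75 bp.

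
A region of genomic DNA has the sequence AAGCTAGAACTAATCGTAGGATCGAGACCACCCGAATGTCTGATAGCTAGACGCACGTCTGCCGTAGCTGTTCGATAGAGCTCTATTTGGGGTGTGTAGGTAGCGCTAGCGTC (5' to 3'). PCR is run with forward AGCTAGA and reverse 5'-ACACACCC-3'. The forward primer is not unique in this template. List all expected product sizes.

The forward primer AGCTAGA matches the top strand at positions 2–8, 45–51.
The reverse primer's reverse complement is GGGTGTGT, matching at positions 90–97.
Each forward site pairs with the reverse site to give a product ending at position 97: sizes 96, 53 bp.

96 bp, 53 bp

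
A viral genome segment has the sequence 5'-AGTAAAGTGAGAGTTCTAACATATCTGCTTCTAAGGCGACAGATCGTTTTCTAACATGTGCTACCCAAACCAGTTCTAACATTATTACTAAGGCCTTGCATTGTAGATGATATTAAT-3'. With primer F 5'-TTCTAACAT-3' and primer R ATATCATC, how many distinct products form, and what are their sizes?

The forward primer TTCTAACAT matches the top strand at positions 14–22, 49–57, 74–82.
The reverse primer's reverse complement is GATGATAT, matching at positions 106–113.
Each forward site pairs with the reverse site to give a product ending at position 113: sizes 100, 65, 40 bp.

Three products: 100 bp, 65 bp, 40 bp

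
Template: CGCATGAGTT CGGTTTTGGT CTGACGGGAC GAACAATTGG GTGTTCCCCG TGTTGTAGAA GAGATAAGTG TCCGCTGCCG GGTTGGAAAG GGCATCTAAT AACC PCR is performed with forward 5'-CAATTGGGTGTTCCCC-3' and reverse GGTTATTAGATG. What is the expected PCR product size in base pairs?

71 bp

The forward primer matches the template at positions 34–49.
The reverse primer's reverse complement is CATCTAATAACC, which matches the template at positions 93–104.
The product runs from position 34 to position 104, so its length is 104 − 34 + 1 = 71 bp.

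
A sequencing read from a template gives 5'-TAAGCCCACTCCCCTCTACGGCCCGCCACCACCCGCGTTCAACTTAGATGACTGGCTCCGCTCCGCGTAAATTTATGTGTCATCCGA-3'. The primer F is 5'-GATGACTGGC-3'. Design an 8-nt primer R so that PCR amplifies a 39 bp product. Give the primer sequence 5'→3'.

The forward primer binds at positions 47–56, so a 39 bp product ends at position 47 + 39 − 1 = 85.
The reverse primer anneals to the top strand over positions 78–85, i.e. to TGTCATCC.
Its sequence written 5'→3' is the reverse complement: GGATGACA.

5'-GGATGACA-3'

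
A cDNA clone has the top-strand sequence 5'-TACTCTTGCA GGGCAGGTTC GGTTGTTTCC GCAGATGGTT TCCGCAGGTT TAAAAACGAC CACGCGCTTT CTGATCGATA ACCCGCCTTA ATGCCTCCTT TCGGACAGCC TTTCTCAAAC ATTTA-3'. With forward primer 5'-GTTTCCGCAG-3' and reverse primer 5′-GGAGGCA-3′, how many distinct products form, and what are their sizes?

Two products: 74 bp, 61 bp

The forward primer GTTTCCGCAG matches the top strand at positions 25–34, 38–47.
The reverse primer's reverse complement is TGCCTCC, matching at positions 92–98.
Each forward site pairs with the reverse site to give a product ending at position 98: sizes 74, 61 bp.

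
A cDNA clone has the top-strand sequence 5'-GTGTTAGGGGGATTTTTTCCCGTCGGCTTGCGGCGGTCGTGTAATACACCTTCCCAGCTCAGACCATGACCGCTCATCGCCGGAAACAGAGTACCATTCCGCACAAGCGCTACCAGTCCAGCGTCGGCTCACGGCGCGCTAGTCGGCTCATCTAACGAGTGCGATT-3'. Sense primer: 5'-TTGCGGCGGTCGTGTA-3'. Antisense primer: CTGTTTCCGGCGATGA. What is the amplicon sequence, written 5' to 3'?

5'-TTGCGGCGGTCGTGTAATACACCTTCCCAGCTCAGACCATGACCGCTCATCGCCGGAAACAG-3'

Forward primer TTGCGGCGGTCGTGTA is found on the top strand at positions 28–43.
The reverse primer's reverse complement is TCATCGCCGGAAACAG, which matches the template at positions 74–89.
The product is the template from position 28 through 89 (62 bp).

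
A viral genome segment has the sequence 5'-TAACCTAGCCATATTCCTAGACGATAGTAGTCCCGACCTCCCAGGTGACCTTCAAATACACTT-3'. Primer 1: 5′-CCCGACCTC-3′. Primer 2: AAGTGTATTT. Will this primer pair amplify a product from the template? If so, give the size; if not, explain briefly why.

Yes — a 32 bp product.

Primer 1 (CCCGACCTC) matches the top strand at positions 32–40; it acts as a forward primer.
Primer 2's reverse complement is AAATACACTT, matching the top strand at positions 54–63; it acts as a reverse primer.
The 3' ends face each other across positions 32–63, giving a 32 bp product.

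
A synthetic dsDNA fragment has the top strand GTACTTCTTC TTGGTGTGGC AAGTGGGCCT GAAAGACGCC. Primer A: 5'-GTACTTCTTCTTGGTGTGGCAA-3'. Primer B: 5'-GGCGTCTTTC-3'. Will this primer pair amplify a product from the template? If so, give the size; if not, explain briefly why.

Primer A (GTACTTCTTCTTGGTGTGGCAA) matches the top strand at positions 1–22; it acts as a forward primer.
Primer B's reverse complement is GAAAGACGCC, matching the top strand at positions 31–40; it acts as a reverse primer.
The 3' ends face each other across positions 1–40, giving a 40 bp product.

Yes — a 40 bp product.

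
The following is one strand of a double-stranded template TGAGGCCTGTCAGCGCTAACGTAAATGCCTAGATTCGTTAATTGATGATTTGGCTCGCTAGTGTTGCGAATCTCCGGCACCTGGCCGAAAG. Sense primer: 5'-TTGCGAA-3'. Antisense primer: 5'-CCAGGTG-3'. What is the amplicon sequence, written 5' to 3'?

Scanning the template, TTGCGAA occurs at positions 64–70; this primer anneals to the bottom strand there with its 3' end pointing downstream.
Reverse complement of the reverse primer: CACCTGG. This occurs on the top strand at positions 78–84.
The product is the template from position 64 through 84 (21 bp).

5'-TTGCGAATCTCCGGCACCTGG-3'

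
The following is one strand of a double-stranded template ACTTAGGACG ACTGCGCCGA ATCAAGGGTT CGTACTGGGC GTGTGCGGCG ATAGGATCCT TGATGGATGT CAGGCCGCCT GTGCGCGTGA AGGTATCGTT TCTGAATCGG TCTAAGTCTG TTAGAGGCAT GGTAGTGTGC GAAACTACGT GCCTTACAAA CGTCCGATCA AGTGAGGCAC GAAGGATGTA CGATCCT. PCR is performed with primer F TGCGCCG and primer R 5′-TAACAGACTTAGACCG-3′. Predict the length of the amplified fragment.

111 bp

The forward primer matches the template at positions 13–19.
The reverse primer's reverse complement is CGGTCTAAGTCTGTTA, which matches the template at positions 108–123.
The product runs from position 13 to position 123, so its length is 123 − 13 + 1 = 111 bp.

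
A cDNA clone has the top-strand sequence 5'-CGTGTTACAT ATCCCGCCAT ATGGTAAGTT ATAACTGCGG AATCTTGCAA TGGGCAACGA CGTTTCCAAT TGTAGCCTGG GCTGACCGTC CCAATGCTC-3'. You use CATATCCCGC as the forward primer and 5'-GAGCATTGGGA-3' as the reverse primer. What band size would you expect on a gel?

92 bp

Scanning the template, CATATCCCGC occurs at positions 8–17; this primer anneals to the bottom strand there with its 3' end pointing downstream.
Taking the reverse complement of GAGCATTGGGA gives TCCCAATGCTC, found at positions 89–99 on the template; the primer anneals here to the top strand with its 3' end pointing upstream.
The product runs from position 8 to position 99, so its length is 99 − 8 + 1 = 92 bp.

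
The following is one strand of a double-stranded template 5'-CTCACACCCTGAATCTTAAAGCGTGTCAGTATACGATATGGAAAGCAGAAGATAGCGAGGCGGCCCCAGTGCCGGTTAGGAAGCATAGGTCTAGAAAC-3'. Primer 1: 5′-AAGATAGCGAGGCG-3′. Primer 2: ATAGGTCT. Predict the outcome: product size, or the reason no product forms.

Primer 1 (AAGATAGCGAGGCG) matches the top strand at positions 49–62 (3' end points downstream).
Primer 2 (ATAGGTCT) also matches the top strand directly, at positions 85–92 — its reverse complement AGACCTAT is not present.
Both primers anneal to the bottom strand with 3' ends pointing the same way, so neither can prime synthesis back toward the other.

No product — both primers anneal to the same strand and extend in the same direction.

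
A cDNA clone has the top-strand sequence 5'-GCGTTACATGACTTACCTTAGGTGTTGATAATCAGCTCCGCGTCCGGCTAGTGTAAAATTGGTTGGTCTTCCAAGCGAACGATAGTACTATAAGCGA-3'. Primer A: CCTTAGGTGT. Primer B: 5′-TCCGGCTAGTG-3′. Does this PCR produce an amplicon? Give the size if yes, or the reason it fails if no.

Primer A (CCTTAGGTGT) matches the top strand at positions 16–25 (3' end points downstream).
Primer B (TCCGGCTAGTG) also matches the top strand directly, at positions 43–53 — its reverse complement CACTAGCCGGA is not present.
Both primers anneal to the bottom strand with 3' ends pointing the same way, so neither can prime synthesis back toward the other.

No product — both primers anneal to the same strand and extend in the same direction.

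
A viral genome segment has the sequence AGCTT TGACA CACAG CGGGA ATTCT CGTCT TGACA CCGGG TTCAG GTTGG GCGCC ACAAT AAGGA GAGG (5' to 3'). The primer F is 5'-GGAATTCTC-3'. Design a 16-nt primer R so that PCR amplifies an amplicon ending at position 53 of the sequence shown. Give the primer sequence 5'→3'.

5'-CGCCCAACCTGAACCC-3'

The forward primer binds at positions 18–26; the product's 3' end on the top strand is position 53.
The reverse primer anneals to the top strand over positions 38–53, i.e. to GGGTTCAGGTTGGGCG.
Its sequence written 5'→3' is the reverse complement: CGCCCAACCTGAACCC.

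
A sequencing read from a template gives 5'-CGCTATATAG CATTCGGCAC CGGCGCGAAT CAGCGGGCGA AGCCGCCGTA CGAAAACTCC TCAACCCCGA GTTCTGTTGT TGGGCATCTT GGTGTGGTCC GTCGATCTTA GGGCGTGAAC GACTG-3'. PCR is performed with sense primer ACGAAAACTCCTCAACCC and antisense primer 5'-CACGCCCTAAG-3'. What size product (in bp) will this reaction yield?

Forward primer ACGAAAACTCCTCAACCC is found on the top strand at positions 50–67.
Reverse complement of the reverse primer: CTTAGGGCGTG. This occurs on the top strand at positions 107–117.
Product length = (reverse-primer end) − (forward-primer start) + 1 = 117 − 50 + 1 = 68 bp.

68 bp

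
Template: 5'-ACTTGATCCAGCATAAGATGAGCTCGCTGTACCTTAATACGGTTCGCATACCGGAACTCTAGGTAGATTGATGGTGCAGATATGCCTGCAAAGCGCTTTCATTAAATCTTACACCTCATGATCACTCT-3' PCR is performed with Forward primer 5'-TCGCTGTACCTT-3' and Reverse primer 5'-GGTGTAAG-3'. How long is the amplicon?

92 bp

Scanning the template, TCGCTGTACCTT occurs at positions 24–35; this primer anneals to the bottom strand there with its 3' end pointing downstream.
The reverse primer's reverse complement is CTTACACC, which matches the template at positions 108–115.
Amplicon spans positions 24–115: 92 bp.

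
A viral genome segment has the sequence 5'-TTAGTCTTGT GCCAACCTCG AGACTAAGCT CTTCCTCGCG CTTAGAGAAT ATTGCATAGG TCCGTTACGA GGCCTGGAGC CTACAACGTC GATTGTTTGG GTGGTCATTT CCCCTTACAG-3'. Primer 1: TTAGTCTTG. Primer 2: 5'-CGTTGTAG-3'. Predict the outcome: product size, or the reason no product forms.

Primer 1 (TTAGTCTTG) matches the top strand at positions 1–9; it acts as a forward primer.
Primer 2's reverse complement is CTACAACG, matching the top strand at positions 81–88; it acts as a reverse primer.
The 3' ends face each other across positions 1–88, giving an 88 bp product.

Yes — an 88 bp product.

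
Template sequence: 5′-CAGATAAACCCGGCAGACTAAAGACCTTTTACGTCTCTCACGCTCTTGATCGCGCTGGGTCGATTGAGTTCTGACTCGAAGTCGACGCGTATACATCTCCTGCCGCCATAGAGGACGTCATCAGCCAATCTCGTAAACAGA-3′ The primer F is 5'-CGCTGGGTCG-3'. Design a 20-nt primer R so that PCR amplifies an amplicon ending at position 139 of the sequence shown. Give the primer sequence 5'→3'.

The forward primer binds at positions 53–62; the product's 3' end on the top strand is position 139.
The reverse primer anneals to the top strand over positions 120–139, i.e. to ATCAGCCAATCTCGTAAACA.
Its sequence written 5'→3' is the reverse complement: TGTTTACGAGATTGGCTGAT.

5'-TGTTTACGAGATTGGCTGAT-3'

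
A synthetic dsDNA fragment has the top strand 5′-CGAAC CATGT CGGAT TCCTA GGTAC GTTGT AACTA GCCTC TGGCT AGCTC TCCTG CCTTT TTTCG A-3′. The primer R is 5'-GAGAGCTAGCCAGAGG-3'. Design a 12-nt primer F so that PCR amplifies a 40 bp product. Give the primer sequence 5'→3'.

5'-GATTCCTAGGTA-3'

The reverse primer's reverse complement CCTCTGGCTAGCTCTC matches the template at positions 37–52, so the product ends at position 52.
A 40 bp product then starts at position 52 − 40 + 1 = 13.
The forward primer is identical to the top strand there: GATTCCTAGGTA.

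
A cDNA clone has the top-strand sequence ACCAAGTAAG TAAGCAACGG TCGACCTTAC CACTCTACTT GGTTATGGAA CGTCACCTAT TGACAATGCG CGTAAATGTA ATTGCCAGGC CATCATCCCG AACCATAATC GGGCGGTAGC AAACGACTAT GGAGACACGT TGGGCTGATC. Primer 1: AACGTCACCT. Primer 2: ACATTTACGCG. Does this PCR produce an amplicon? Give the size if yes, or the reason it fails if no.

Primer 1 (AACGTCACCT) matches the top strand at positions 49–58; it acts as a forward primer.
Primer 2's reverse complement is CGCGTAAATGT, matching the top strand at positions 69–79; it acts as a reverse primer.
The 3' ends face each other across positions 49–79, giving a 31 bp product.

Yes — a 31 bp product.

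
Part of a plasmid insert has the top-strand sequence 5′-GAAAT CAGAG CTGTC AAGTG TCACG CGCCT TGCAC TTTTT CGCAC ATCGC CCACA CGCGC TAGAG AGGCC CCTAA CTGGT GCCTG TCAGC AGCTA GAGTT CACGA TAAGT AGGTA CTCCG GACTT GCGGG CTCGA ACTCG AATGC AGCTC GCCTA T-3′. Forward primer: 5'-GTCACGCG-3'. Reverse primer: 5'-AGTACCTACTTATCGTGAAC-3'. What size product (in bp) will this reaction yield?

Forward primer GTCACGCG is found on the top strand at positions 20–27.
The reverse primer's reverse complement is GTTCACGATAAGTAGGTACT, which matches the template at positions 98–117.
Amplicon spans positions 20–117: 98 bp.

98 bp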